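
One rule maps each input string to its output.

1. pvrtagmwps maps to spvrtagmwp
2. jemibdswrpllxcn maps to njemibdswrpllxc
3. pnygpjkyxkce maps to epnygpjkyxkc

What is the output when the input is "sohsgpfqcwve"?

esohsgpfqcwv

In each case the input is transformed by: move the last character to the front.
Doing the same to "sohsgpfqcwve": "esohsgpfqcwv".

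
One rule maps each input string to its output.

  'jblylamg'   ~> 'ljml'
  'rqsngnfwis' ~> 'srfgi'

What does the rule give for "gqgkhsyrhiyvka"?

ggyhyhk

What's happening: keep every other character starting from the first (positions 1st, 3rd, 5th, ...), then swap each adjacent pair of characters (1↔2, 3↔4, ...).
Starting from "gqgkhsyrhiyvka": after the first operation, "gghyhyk"; after the second, "ggyhyhk".
(Check on "jblylamg": → "jllm" → "ljml" ✓)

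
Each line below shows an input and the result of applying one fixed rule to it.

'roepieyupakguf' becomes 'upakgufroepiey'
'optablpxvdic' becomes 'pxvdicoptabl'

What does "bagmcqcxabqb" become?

Looking at the pairs, the operation is to swap the front and back halves of the string.
For "bagmcqcxabqb" the result is "cxabqbbagmcq".

cxabqbbagmcq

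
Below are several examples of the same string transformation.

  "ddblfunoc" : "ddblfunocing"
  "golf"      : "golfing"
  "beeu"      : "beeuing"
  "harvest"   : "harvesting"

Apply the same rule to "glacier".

glaciering

Looking at the pairs, the operation is to append "ing".
For "glacier" the result is "glaciering".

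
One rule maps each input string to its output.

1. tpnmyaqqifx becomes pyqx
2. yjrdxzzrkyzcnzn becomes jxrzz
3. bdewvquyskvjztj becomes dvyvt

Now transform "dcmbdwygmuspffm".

Rule — keep one character in every 3, starting at position 2 (positions 2nd, 5th, 8th, ...).
So "dcmbdwygmuspffm" becomes "cdgsf".

cdgsf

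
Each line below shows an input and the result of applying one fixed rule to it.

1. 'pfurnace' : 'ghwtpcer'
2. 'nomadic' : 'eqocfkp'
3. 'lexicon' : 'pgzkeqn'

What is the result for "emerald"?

The pattern: swap the first and last characters, then shift every letter 2 places forward in the alphabet (wrapping around).
On "emerald": the first step gives "dmerale", and the second then gives "fogtcng".
(Check on "lexicon": → "nexicol" → "pgzkeqn" ✓)

fogtcng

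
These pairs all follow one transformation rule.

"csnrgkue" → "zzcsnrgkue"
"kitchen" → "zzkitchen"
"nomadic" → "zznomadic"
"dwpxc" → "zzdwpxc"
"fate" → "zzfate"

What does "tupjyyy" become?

In each case the input is transformed by: prepend "zz".
For "tupjyyy" the result is "zztupjyyy".

zztupjyyy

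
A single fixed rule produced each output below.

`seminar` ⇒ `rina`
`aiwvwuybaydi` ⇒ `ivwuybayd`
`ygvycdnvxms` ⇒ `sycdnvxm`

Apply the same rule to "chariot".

trio

The rule is to delete the first 3 characters, then move the last character to the front.
Working it through for "chariot": intermediate "riot", final "trio".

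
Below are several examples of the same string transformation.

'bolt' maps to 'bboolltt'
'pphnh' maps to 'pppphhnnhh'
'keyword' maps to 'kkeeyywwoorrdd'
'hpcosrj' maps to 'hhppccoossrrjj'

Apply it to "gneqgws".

The pattern: double every character.
Applying that to "gneqgws" gives "ggnneeqqggwwss".

ggnneeqqggwwss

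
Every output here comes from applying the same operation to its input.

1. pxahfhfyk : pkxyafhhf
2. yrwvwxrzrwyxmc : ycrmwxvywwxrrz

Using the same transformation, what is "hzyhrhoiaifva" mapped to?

hazvyfhirahio

Looking at the pairs, the operation is to take characters alternately from the front and the back (1st, last, 2nd, 2nd-last, ...).
On "hzyhrhoiaifva" that produces "hazvyfhirahio".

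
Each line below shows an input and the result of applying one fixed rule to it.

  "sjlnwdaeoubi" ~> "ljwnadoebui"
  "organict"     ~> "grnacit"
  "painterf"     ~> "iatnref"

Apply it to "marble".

ralbe

In each case the input is transformed by: delete the first character, then swap each adjacent pair of characters (1↔2, 3↔4, ...).
So "marble" becomes "ralbe".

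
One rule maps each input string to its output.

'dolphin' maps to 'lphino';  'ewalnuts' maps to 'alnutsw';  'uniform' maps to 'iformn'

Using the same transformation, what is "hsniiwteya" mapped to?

The rule is to delete the first character, then move the first character to the end.
Starting from "hsniiwteya": after the first operation, "sniiwteya"; after the second, "niiwteyas".

niiwteyas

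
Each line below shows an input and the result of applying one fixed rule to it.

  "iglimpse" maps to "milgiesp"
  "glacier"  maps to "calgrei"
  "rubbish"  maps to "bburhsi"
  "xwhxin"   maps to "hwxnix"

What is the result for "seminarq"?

Rule — reverse the string, then move the first 3 characters to the end (rotate left by 3).
"seminarq" → "qranimes" → "nimesqra".

nimesqra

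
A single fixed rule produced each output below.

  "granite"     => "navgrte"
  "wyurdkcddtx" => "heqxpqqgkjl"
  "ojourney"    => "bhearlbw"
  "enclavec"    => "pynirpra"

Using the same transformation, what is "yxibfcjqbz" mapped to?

Looking at the pairs, the operation is to shift every letter 13 places forward in the alphabet (wrapping around) — i.e. ROT13, then move the first 2 characters to the end (rotate left by 2).
Starting from "yxibfcjqbz": after the first operation, "lkvospwdom"; after the second, "vospwdomlk".

vospwdomlk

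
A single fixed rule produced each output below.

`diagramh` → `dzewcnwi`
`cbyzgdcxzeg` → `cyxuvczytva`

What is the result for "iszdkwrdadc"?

yeovzgsnzwz

The pattern: shift every letter 4 places backward in the alphabet (wrapping around), then move the last character to the front.
For "iszdkwrdadc", step one produces "eovzgsnzwzy"; step two turns that into "yeovzgsnzwz".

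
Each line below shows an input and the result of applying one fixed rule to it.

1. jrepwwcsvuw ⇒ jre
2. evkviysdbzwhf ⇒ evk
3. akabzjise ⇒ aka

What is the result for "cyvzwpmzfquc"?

In each case the input is transformed by: keep only the first 3 characters.
Doing the same to "cyvzwpmzfquc": "cyv".

cyv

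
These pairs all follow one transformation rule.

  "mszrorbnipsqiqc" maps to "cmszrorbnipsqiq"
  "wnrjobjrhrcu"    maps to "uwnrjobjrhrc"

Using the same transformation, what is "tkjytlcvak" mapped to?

ktkjytlcva

Looking at the pairs, the operation is to move the last character to the front.
Doing the same to "tkjytlcvak": "ktkjytlcva".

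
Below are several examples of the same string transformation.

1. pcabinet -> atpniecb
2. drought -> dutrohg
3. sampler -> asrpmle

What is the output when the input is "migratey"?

Rule — sort the characters into reverse alphabetical order, then move the last character to the front.
On "migratey": the first step gives "ytrmigea", and the second then gives "aytrmige".
(Check on "pcabinet": → "tpniecba" → "atpniecb" ✓)

aytrmige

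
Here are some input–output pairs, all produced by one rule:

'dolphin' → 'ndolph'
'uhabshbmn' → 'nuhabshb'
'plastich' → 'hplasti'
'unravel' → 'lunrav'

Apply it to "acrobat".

What's happening: move the last character to the front, then delete the last character.
Starting from "acrobat": after the first operation, "tacroba"; after the second, "tacrob".

tacrob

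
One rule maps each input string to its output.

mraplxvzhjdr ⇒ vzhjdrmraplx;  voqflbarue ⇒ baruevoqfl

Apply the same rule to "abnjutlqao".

tlqaoabnju

Looking at the pairs, the operation is to swap the front and back halves of the string.
"abnjutlqao" → "tlqaoabnju".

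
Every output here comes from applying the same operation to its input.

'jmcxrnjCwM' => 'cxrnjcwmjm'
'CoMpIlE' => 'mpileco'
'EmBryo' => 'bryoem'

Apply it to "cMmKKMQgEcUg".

mkkmqgecugcm

Looking at the pairs, the operation is to move the first 2 characters to the end (rotate left by 2), then convert every letter to lowercase.
Starting from "cMmKKMQgEcUg": after the first operation, "mKKMQgEcUgcM"; after the second, "mkkmqgecugcm".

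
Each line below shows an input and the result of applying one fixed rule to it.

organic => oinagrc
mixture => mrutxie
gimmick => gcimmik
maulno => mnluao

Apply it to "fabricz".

The pattern: swap the first and last characters, then reverse the string.
"fabricz" → "zabricf" → "fcirbaz".

fcirbaz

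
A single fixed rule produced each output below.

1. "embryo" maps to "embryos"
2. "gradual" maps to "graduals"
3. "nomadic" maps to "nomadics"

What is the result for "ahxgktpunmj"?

ahxgktpunmjs

In each case the input is transformed by: append "s".
Applying that to "ahxgktpunmj" gives "ahxgktpunmjs".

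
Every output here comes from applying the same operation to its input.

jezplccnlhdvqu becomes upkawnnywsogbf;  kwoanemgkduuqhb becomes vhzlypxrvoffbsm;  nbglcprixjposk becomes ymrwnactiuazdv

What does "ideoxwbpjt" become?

Rule — shift every letter 11 places forward in the alphabet (wrapping around).
Doing the same to "ideoxwbpjt": "topzihmaue".

topzihmaue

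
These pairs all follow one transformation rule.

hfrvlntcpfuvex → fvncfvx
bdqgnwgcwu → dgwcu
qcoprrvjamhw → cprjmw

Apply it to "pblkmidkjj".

In each case the input is transformed by: keep every other character starting from the second (positions 2nd, 4th, 6th, ...).
"pblkmidkjj" → "bkikj".

bkikj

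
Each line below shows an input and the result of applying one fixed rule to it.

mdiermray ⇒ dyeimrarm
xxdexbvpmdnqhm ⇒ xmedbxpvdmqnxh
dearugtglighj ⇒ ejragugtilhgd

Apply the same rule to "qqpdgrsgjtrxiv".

Each output is the input with this applied: swap the first and last characters, then swap each adjacent pair of characters (1↔2, 3↔4, ...).
Doing the same to "qqpdgrsgjtrxiv": "qvdprggstjxrqi".

qvdprggstjxrqi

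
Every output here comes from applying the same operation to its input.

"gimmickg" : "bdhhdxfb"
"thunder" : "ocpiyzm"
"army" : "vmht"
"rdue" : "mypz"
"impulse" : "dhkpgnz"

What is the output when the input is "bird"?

Each output is the input with this applied: shift every letter 5 places backward in the alphabet (wrapping around).
"bird" → "wdmy".

wdmy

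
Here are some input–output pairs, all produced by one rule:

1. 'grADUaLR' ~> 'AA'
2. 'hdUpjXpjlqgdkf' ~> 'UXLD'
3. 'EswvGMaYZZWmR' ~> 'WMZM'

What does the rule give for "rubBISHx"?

Rule — keep one character in every 3, starting at position 3 (positions 3rd, 6th, 9th, ...), then convert every letter to uppercase.
Starting from "rubBISHx": after the first operation, "bS"; after the second, "BS".

BS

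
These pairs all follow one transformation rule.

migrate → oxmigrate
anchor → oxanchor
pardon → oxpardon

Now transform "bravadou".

oxbravadou

In each case the input is transformed by: prepend "ox".
Doing the same to "bravadou": "oxbravadou".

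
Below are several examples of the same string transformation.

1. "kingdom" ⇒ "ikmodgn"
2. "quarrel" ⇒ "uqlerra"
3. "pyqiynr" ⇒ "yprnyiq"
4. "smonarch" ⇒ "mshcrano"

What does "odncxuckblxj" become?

dojxlbkcuxcn

Rule — reverse the string, then move the last 2 characters to the front (rotate right by 2).
On "odncxuckblxj": the first step gives "jxlbkcuxcndo", and the second then gives "dojxlbkcuxcn".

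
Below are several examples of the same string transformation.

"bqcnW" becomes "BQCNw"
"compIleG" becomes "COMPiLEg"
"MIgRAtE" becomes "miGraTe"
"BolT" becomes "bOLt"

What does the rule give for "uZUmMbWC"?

The transformation: flip the case of every letter.
"uZUmMbWC" → "UzuMmBwc".

UzuMmBwc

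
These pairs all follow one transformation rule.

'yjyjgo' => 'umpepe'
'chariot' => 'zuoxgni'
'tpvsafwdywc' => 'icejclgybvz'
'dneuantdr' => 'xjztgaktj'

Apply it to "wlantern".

In each case the input is transformed by: reverse the string, then shift every letter 6 places forward in the alphabet (wrapping around).
For "wlantern", step one produces "nretnalw"; step two turns that into "txkztgrc".

txkztgrc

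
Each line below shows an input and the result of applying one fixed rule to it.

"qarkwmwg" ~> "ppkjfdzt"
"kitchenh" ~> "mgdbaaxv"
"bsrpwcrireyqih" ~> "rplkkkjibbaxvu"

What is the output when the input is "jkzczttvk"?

Each output is the input with this applied: sort the characters into reverse alphabetical order, then shift every letter 7 places backward in the alphabet (wrapping around).
For "jkzczttvk", step one produces "zzvttkkjc"; step two turns that into "ssommddcv".

ssommddcv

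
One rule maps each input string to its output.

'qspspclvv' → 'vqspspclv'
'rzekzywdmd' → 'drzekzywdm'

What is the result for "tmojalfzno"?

otmojalfzn

The pattern: move the last character to the front.
"tmojalfzno" → "otmojalfzn".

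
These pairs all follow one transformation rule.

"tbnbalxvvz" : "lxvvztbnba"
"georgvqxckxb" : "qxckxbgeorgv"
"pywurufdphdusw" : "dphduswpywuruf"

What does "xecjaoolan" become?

oolanxecja

In each case the input is transformed by: swap the front and back halves of the string.
So "xecjaoolan" becomes "oolanxecja".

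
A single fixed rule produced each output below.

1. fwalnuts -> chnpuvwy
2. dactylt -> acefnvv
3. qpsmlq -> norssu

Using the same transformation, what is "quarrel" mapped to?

In each case the input is transformed by: shift every letter 2 places forward in the alphabet (wrapping around), then sort the characters into alphabetical order.
On "quarrel" that produces "cgnsttw".

cgnsttw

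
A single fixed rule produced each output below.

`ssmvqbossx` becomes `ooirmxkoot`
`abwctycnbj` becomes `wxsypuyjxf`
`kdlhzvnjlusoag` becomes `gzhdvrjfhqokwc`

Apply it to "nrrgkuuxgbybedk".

jnncgqqtcxuxazg

The transformation: shift every letter 4 places backward in the alphabet (wrapping around).
So "nrrgkuuxgbybedk" becomes "jnncgqqtcxuxazg".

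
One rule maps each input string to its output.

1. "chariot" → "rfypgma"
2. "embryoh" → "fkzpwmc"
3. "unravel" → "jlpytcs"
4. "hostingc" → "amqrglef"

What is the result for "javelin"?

lytcjgh

The pattern: shift every letter 2 places backward in the alphabet (wrapping around), then swap the first and last characters.
Working it through for "javelin": intermediate "hytcjgl", final "lytcjgh".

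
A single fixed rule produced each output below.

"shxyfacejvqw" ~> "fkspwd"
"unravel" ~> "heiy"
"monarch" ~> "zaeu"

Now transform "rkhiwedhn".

Rule — shift every letter 13 places forward in the alphabet (wrapping around) — i.e. ROT13, then keep every other character starting from the first (positions 1st, 3rd, 5th, ...).
On "rkhiwedhn": the first step gives "exuvjrqua", and the second then gives "eujqa".

eujqa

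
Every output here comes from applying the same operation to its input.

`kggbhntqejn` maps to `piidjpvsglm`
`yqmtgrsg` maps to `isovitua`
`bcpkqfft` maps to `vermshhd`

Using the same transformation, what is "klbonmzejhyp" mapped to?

What's happening: swap the first and last characters, then shift every letter 2 places forward in the alphabet (wrapping around).
Applying both steps to "klbonmzejhyp": "plbonmzejhyk", then "rndqpobgljam".

rndqpobgljam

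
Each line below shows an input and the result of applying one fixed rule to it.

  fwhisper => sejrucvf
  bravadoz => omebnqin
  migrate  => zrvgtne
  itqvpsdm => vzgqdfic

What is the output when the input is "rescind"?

eqrafvp

The pattern: shift every letter 13 places forward in the alphabet (wrapping around) — i.e. ROT13, then take characters alternately from the front and the back (1st, last, 2nd, 2nd-last, ...).
Starting from "rescind": after the first operation, "erfpvaq"; after the second, "eqrafvp".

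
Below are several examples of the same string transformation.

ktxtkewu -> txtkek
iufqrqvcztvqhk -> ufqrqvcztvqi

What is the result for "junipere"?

unipej

In each case the input is transformed by: delete the last 2 characters, then move the first character to the end.
"junipere" → "junipe" → "unipej".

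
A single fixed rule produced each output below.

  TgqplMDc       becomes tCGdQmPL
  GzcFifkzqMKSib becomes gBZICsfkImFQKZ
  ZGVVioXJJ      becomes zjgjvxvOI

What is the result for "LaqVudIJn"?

lNAjQivDU

The pattern: take characters alternately from the front and the back (1st, last, 2nd, 2nd-last, ...), then flip the case of every letter.
Starting from "LaqVudIJn": after the first operation, "LnaJqIVdu"; after the second, "lNAjQivDU".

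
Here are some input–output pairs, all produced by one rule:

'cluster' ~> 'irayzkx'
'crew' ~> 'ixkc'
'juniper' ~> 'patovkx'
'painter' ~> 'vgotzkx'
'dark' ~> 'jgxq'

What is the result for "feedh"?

The transformation: shift every letter 6 places forward in the alphabet (wrapping around).
"feedh" → "lkkjn".

lkkjn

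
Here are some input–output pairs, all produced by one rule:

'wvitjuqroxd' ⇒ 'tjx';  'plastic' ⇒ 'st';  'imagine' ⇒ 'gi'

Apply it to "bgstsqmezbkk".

Each output is the input with this applied: swap each adjacent pair of characters (1↔2, 3↔4, ...), then keep one character in every 3, starting at position 3 (positions 3rd, 6th, 9th, ...).
"bgstsqmezbkk" → "gbtsqsembzkk" → "tsbk".

tsbk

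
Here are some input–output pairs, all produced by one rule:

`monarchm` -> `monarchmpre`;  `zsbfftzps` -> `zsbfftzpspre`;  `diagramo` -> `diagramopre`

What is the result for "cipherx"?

Looking at the pairs, the operation is to append "pre".
For "cipherx" the result is "cipherxpre".

cipherxpre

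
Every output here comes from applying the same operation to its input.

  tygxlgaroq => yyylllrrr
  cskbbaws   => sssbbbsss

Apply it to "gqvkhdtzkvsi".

qqqhhhzzzsss

In each case the input is transformed by: keep one character in every 3, starting at position 2 (positions 2nd, 5th, 8th, ...), then repeat every character 3 times.
For "gqvkhdtzkvsi" the result is "qqqhhhzzzsss".
(Check on "tygxlgaroq": → "ylr" → "yyylllrrr" ✓)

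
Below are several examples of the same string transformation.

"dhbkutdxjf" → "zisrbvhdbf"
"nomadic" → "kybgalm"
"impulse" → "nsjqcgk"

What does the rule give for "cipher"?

Each output is the input with this applied: move the first 2 characters to the end (rotate left by 2), then shift every letter 2 places backward in the alphabet (wrapping around).
Starting from "cipher": after the first operation, "pherci"; after the second, "nfcpag".

nfcpag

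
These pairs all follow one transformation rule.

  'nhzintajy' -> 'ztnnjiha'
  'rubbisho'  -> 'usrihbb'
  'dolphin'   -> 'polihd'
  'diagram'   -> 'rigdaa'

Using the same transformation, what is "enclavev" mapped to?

vnleeca

The pattern: delete the last character, then sort the characters into reverse alphabetical order.
For "enclavev", step one produces "enclave"; step two turns that into "vnleeca".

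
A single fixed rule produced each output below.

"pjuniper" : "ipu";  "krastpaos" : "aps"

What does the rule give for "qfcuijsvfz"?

fju

Each output is the input with this applied: sort the characters into alphabetical order, then keep one character in every 3, starting at position 2 (positions 2nd, 5th, 8th, ...).
So "qfcuijsvfz" becomes "fju".
(Check on "krastpaos": → "aakoprsst" → "aps" ✓)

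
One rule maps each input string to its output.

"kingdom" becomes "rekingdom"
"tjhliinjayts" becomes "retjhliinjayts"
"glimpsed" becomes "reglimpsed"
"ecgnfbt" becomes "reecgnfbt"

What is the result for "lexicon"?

The transformation: prepend "re".
On "lexicon" that produces "relexicon".

relexicon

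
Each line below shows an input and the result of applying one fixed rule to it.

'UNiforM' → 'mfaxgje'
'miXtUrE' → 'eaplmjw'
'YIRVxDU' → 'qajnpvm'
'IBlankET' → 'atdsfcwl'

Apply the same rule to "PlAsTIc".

hdsklau

Looking at the pairs, the operation is to shift every letter 8 places backward in the alphabet (wrapping around), then convert every letter to lowercase.
For "PlAsTIc", step one produces "HdSkLAu"; step two turns that into "hdsklau".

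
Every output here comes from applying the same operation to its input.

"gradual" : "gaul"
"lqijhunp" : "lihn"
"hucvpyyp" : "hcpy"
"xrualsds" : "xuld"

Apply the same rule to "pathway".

ptwy

The rule is to keep every other character starting from the first (positions 1st, 3rd, 5th, ...).
Doing the same to "pathway": "ptwy".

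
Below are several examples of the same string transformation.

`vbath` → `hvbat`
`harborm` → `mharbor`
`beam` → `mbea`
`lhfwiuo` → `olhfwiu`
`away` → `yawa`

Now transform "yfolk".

kyfol

Each output is the input with this applied: move the last character to the front.
Doing the same to "yfolk": "kyfol".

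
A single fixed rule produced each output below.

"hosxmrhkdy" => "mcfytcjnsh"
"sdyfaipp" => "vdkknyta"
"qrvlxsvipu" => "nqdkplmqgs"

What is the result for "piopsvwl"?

nqrgkdjk

What's happening: shift every letter 5 places backward in the alphabet (wrapping around), then swap the front and back halves of the string.
On "piopsvwl": the first step gives "kdjknqrg", and the second then gives "nqrgkdjk".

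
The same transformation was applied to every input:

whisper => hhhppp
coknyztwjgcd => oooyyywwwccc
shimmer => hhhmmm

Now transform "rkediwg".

kkkiii

What's happening: keep one character in every 3, starting at position 2 (positions 2nd, 5th, 8th, ...), then repeat every character 3 times.
"rkediwg" → "ki" → "kkkiii".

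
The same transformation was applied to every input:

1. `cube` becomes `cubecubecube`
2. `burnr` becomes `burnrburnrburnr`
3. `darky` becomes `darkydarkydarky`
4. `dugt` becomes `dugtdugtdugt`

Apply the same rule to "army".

The pattern: write the whole string 3 times in a row.
Doing the same to "army": "armyarmyarmy".

armyarmyarmy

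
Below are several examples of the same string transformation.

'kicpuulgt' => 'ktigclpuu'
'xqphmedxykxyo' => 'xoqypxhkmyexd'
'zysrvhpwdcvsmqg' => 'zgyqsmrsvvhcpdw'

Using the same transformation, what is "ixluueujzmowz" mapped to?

izxwloumuzeju

Looking at the pairs, the operation is to take characters alternately from the front and the back (1st, last, 2nd, 2nd-last, ...).
For "ixluueujzmowz" the result is "izxwloumuzeju".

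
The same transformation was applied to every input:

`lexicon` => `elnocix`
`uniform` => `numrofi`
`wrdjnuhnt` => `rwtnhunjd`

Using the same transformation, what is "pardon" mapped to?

Looking at the pairs, the operation is to reverse the string, then move the last 2 characters to the front (rotate right by 2).
On "pardon" that produces "apnodr".

apnodr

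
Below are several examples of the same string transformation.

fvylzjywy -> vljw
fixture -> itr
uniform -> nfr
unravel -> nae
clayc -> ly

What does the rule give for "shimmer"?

The pattern: keep every other character starting from the second (positions 2nd, 4th, 6th, ...).
Doing the same to "shimmer": "hme".

hme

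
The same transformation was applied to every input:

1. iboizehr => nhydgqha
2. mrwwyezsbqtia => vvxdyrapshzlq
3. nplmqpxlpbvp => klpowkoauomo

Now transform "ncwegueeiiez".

vdftddhhdymb

What's happening: move the first 2 characters to the end (rotate left by 2), then shift every letter 1 place backward in the alphabet (wrapping around).
"ncwegueeiiez" → "wegueeiieznc" → "vdftddhhdymb".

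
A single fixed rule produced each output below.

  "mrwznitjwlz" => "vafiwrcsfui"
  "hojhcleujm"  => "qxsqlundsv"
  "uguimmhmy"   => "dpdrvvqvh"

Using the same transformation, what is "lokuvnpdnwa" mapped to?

Each output is the input with this applied: shift every letter 9 places forward in the alphabet (wrapping around).
Doing the same to "lokuvnpdnwa": "uxtdewymwfj".

uxtdewymwfj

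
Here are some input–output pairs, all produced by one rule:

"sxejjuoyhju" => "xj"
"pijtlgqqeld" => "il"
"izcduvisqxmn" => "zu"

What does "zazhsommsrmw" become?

In each case the input is transformed by: keep one character in every 3, starting at position 2 (positions 2nd, 5th, 8th, ...), then delete the last 2 characters.
Starting from "zazhsommsrmw": after the first operation, "asmm"; after the second, "as".
(Check on "sxejjuoyhju": → "xjyu" → "xj" ✓)

as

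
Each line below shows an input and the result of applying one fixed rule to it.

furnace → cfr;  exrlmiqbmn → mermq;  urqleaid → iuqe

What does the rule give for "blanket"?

eba

In each case the input is transformed by: move the last 3 characters to the front (rotate right by 3), then keep every other character starting from the second (positions 2nd, 4th, 6th, ...).
Starting from "blanket": after the first operation, "ketblan"; after the second, "eba".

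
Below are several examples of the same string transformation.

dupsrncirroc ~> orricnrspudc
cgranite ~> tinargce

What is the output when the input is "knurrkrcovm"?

vocrkrrunkm

In each case the input is transformed by: reverse the string, then move the first character to the end.
On "knurrkrcovm": the first step gives "mvocrkrrunk", and the second then gives "vocrkrrunkm".
(Check on "cgranite": → "etinargc" → "tinargce" ✓)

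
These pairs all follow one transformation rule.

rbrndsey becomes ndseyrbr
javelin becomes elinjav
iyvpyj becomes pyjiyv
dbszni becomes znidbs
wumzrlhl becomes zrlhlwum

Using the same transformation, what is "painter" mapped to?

nterpai

The rule is to move the first 3 characters to the end (rotate left by 3).
Applying that to "painter" gives "nterpai".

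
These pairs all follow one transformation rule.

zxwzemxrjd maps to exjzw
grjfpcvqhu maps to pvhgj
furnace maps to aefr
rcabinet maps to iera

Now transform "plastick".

tcpa

The transformation: keep every other character starting from the first (positions 1st, 3rd, 5th, ...), then move the first 2 characters to the end (rotate left by 2).
Starting from "plastick": after the first operation, "patc"; after the second, "tcpa".
(Check on "grjfpcvqhu": → "gjpvh" → "pvhgj" ✓)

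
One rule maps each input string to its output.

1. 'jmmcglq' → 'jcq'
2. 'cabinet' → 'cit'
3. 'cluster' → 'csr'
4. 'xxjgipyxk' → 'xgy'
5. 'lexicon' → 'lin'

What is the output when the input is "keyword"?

Looking at the pairs, the operation is to keep one character in every 3, starting at position 1 (positions 1st, 4th, 7th, ...).
On "keyword" that produces "kwd".

kwd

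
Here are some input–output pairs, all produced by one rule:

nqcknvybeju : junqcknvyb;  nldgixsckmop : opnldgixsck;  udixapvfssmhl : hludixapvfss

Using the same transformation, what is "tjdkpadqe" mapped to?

The pattern: move the last 2 characters to the front (rotate right by 2), then delete the last character.
Working it through for "tjdkpadqe": intermediate "qetjdkpad", final "qetjdkpa".

qetjdkpa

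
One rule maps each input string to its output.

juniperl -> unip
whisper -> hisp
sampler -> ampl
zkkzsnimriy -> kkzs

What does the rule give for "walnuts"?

The transformation: move the first character to the end, then keep only the first 4 characters.
"walnuts" → "alnutsw" → "alnu".

alnu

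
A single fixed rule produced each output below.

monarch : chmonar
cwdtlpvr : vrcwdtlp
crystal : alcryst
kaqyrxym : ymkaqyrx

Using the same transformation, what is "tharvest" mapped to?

sttharve

Looking at the pairs, the operation is to move the last 2 characters to the front (rotate right by 2).
For "tharvest" the result is "sttharve".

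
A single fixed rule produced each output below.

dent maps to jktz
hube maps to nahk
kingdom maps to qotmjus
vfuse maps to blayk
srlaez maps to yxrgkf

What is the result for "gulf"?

marl

What's happening: shift every letter 6 places forward in the alphabet (wrapping around).
So "gulf" becomes "marl".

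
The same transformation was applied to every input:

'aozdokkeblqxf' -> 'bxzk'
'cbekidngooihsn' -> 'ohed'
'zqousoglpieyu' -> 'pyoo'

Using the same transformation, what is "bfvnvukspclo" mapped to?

In each case the input is transformed by: keep one character in every 3, starting at position 3 (positions 3rd, 6th, 9th, ...), then move the last 2 characters to the front (rotate right by 2).
On "bfvnvukspclo" that produces "povu".

povu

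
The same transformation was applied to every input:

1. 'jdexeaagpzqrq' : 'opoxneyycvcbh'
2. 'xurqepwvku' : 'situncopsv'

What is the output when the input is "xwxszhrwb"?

What's happening: shift every letter 2 places backward in the alphabet (wrapping around), then reverse the string.
Applying both steps to "xwxszhrwb": "vuvqxfpuz", then "zupfxqvuv".

zupfxqvuv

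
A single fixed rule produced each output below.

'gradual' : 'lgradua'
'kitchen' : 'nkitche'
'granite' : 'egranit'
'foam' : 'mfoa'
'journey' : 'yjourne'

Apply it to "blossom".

Rule — move the last character to the front.
Applying that to "blossom" gives "mblosso".

mblosso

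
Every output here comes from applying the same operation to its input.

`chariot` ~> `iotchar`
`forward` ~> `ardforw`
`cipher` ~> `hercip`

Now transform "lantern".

Rule — move the last 3 characters to the front (rotate right by 3).
So "lantern" becomes "ernlant".

ernlant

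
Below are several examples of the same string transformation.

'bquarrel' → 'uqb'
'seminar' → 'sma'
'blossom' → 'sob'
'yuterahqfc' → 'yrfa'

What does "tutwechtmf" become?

The rule is to sort the characters into reverse alphabetical order, then keep one character in every 3, starting at position 1 (positions 1st, 4th, 7th, ...).
Applying both steps to "tutwechtmf": "wutttmhfec", then "wthc".

wthc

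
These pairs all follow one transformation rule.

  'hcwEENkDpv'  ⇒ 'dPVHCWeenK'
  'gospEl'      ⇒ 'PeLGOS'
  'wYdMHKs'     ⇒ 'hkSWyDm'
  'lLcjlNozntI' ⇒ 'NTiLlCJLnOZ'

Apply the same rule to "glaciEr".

IeRGLAC

Rule — move the last 3 characters to the front (rotate right by 3), then flip the case of every letter.
On "glaciEr": the first step gives "iErglac", and the second then gives "IeRGLAC".
(Check on "lLcjlNozntI": → "ntIlLcjlNoz" → "NTiLlCJLnOZ" ✓)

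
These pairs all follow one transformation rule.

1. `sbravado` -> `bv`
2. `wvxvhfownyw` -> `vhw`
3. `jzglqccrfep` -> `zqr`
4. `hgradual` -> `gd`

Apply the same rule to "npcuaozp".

pa

Each output is the input with this applied: keep one character in every 3, starting at position 2 (positions 2nd, 5th, 8th, ...), then delete the last character.
For "npcuaozp", step one produces "pap"; step two turns that into "pa".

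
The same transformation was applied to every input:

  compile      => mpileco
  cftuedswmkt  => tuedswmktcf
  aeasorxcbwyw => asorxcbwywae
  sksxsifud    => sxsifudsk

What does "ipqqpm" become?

Looking at the pairs, the operation is to move the first 2 characters to the end (rotate left by 2).
So "ipqqpm" becomes "qqpmip".

qqpmip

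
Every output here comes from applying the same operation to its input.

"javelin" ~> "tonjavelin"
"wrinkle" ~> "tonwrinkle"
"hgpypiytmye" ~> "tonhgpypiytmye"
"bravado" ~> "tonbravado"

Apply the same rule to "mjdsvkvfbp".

What's happening: prepend "ton".
So "mjdsvkvfbp" becomes "tonmjdsvkvfbp".

tonmjdsvkvfbp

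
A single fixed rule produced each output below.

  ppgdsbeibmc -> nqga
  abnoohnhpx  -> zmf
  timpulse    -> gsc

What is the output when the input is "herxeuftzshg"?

Each output is the input with this applied: keep one character in every 3, starting at position 2 (positions 2nd, 5th, 8th, ...), then shift every letter 2 places backward in the alphabet (wrapping around).
On "herxeuftzshg": the first step gives "eeth", and the second then gives "ccrf".

ccrf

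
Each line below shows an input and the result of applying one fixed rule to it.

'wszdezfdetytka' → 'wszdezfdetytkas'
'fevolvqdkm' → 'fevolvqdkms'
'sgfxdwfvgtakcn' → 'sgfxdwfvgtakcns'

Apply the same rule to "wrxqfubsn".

wrxqfubsns

The transformation: append "s".
Applying that to "wrxqfubsn" gives "wrxqfubsns".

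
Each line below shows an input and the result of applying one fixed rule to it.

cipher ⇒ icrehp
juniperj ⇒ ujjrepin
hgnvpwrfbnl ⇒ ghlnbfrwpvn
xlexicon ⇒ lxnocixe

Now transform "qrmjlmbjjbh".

rqhbjjbmljm

Looking at the pairs, the operation is to reverse the string, then move the last 2 characters to the front (rotate right by 2).
Working it through for "qrmjlmbjjbh": intermediate "hbjjbmljmrq", final "rqhbjjbmljm".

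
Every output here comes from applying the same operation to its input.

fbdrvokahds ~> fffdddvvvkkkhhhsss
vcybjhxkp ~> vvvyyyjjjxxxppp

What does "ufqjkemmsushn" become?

Looking at the pairs, the operation is to keep every other character starting from the first (positions 1st, 3rd, 5th, ...), then repeat every character 3 times.
For "ufqjkemmsushn", step one produces "uqkmssn"; step two turns that into "uuuqqqkkkmmmssssssnnn".

uuuqqqkkkmmmssssssnnn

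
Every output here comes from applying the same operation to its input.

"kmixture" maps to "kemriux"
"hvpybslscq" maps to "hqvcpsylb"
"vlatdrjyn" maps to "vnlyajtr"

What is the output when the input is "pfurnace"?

pefcuar

The pattern: take characters alternately from the front and the back (1st, last, 2nd, 2nd-last, ...), then delete the last character.
"pfurnace" → "pefcuar".
(Check on "kmixture": → "kemriuxt" → "kemriux" ✓)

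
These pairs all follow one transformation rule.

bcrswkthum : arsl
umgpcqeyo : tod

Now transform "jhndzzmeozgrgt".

The rule is to keep one character in every 3, starting at position 1 (positions 1st, 4th, 7th, ...), then shift every letter 1 place backward in the alphabet (wrapping around).
Doing the same to "jhndzzmeozgrgt": "iclyf".
(Check on "bcrswkthum": → "bstm" → "arsl" ✓)

iclyf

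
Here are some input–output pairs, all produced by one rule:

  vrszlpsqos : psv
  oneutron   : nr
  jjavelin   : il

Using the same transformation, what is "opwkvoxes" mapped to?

Rule — sort the characters into alphabetical order, then keep one character in every 3, starting at position 3 (positions 3rd, 6th, 9th, ...).
Doing the same to "opwkvoxes": "osx".

osx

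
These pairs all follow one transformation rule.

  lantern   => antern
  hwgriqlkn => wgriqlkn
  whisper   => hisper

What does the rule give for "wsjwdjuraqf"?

In each case the input is transformed by: delete the first character.
Applying that to "wsjwdjuraqf" gives "sjwdjuraqf".

sjwdjuraqf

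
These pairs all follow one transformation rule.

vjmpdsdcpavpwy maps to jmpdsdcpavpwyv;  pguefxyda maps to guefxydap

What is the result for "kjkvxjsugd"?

The rule is to move the first character to the end.
On "kjkvxjsugd" that produces "jkvxjsugdk".

jkvxjsugdk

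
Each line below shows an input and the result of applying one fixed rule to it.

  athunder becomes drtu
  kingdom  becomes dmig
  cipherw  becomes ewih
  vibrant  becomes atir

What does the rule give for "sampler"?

lrap

The rule is to move the last 3 characters to the front (rotate right by 3), then keep every other character starting from the first (positions 1st, 3rd, 5th, ...).
Working it through for "sampler": intermediate "lersamp", final "lrap".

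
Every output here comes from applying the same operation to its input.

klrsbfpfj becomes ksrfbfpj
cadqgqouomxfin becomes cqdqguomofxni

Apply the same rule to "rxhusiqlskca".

Looking at the pairs, the operation is to swap each adjacent pair of characters (1↔2, 3↔4, ...), then delete the first character.
Working it through for "rxhusiqlskca": intermediate "xruhislqksac", final "ruhislqksac".

ruhislqksac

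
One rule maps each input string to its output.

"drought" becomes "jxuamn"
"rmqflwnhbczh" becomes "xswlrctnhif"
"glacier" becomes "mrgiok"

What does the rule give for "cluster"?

irayzk

Looking at the pairs, the operation is to delete the last character, then shift every letter 6 places forward in the alphabet (wrapping around).
"cluster" → "cluste" → "irayzk".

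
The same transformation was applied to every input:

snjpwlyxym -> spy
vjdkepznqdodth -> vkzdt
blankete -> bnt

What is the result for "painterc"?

What's happening: move the last character to the front, then keep one character in every 3, starting at position 2 (positions 2nd, 5th, 8th, ...).
On "painterc": the first step gives "cpainter", and the second then gives "pnr".

pnr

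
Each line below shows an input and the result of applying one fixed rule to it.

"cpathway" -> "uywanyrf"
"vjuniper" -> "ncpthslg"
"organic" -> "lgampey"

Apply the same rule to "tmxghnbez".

Looking at the pairs, the operation is to move the last 3 characters to the front (rotate right by 3), then shift every letter 2 places backward in the alphabet (wrapping around).
"tmxghnbez" → "beztmxghn" → "zcxrkvefl".
(Check on "organic": → "nicorga" → "lgampey" ✓)

zcxrkvefl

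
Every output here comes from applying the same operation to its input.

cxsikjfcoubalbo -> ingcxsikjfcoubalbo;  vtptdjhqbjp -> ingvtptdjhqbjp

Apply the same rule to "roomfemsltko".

Each output is the input with this applied: prepend "ing".
For "roomfemsltko" the result is "ingroomfemsltko".

ingroomfemsltko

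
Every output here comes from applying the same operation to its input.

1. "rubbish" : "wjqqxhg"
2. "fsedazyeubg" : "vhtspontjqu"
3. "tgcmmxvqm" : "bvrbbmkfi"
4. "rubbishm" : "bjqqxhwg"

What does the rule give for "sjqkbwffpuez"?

oyfzqluuejth

The transformation: shift every letter 11 places backward in the alphabet (wrapping around), then swap the first and last characters.
Starting from "sjqkbwffpuez": after the first operation, "hyfzqluuejto"; after the second, "oyfzqluuejth".
(Check on "fsedazyeubg": → "uhtspontjqv" → "vhtspontjqu" ✓)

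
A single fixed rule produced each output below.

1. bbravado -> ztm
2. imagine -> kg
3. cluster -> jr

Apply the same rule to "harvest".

yc

What's happening: shift every letter 2 places backward in the alphabet (wrapping around), then keep one character in every 3, starting at position 2 (positions 2nd, 5th, 8th, ...).
Applying both steps to "harvest": "fyptcqr", then "yc".
(Check on "bbravado": → "zzpytybm" → "ztm" ✓)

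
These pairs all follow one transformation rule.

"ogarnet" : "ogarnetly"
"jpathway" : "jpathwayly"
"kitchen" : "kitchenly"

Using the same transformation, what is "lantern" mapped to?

What's happening: append "ly".
On "lantern" that produces "lanternly".

lanternly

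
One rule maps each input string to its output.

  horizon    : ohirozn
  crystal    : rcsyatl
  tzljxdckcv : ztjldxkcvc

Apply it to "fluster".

lfsuetr

What's happening: swap each adjacent pair of characters (1↔2, 3↔4, ...).
On "fluster" that produces "lfsuetr".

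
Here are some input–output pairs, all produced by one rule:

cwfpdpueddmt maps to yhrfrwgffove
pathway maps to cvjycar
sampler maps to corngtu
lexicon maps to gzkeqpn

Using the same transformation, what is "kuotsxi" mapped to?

wqvuzkm

Looking at the pairs, the operation is to move the first character to the end, then shift every letter 2 places forward in the alphabet (wrapping around).
For "kuotsxi", step one produces "uotsxik"; step two turns that into "wqvuzkm".
(Check on "lexicon": → "exiconl" → "gzkeqpn" ✓)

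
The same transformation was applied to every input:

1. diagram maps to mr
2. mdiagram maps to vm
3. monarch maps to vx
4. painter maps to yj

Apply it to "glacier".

pu

What's happening: shift every letter 9 places forward in the alphabet (wrapping around), then keep only the first 2 characters.
Starting from "glacier": after the first operation, "pujlrna"; after the second, "pu".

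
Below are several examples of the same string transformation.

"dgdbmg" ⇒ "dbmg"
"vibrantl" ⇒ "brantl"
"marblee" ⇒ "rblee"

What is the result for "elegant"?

egant

Rule — delete the first 2 characters.
So "elegant" becomes "egant".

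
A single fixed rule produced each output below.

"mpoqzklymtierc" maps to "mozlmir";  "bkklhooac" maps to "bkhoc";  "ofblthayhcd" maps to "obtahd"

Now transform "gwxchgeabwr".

gxhebr

What's happening: keep every other character starting from the first (positions 1st, 3rd, 5th, ...).
For "gwxchgeabwr" the result is "gxhebr".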